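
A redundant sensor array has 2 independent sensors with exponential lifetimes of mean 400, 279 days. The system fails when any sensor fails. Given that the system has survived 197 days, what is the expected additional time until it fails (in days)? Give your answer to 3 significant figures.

First-failure rate Σλ = 1/400 + 1/279 = 0.00608423.
By memorylessness the expected residual is 1/Σλ = 164.359 days, regardless of the 197 already elapsed.

164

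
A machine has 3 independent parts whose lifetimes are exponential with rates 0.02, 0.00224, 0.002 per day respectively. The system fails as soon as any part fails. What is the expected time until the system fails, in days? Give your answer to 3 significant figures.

41.3

The time to first failure is exponential with rate Σλ = 0.02 + 0.00224 + 0.002 = 0.02424.
E[min] = 1/Σλ = 1/0.02424 = 41.2541 days.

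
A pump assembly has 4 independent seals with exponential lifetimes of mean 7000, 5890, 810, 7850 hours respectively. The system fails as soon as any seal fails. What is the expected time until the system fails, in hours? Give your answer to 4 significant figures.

597.2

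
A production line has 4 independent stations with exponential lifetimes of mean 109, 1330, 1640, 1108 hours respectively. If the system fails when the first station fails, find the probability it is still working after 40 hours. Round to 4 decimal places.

0.6328

The first failure time is exponential with rate Σλ_i = 1/109 + 1/1330 + 1/1640 + 1/1108 = 0.0114385 per hour.
P(min > 40) = e^(−0.0114385·40) = e^(−0.45754) ≈ 0.6328.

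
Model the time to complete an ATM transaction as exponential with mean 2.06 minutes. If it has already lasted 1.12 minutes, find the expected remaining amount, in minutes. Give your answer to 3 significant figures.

The rate is λ = 1/2.06 = 0.485437 per minute.
By memorylessness, the remaining amount past any threshold is again Exp(λ) with mean 1/λ = 2.06 minutes.

2.06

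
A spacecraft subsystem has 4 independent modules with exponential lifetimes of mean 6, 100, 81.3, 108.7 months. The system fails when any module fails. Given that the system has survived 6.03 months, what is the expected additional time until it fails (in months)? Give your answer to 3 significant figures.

First-failure rate Σλ = 1/6 + 1/100 + 1/81.3 + 1/108.7 = 0.198166.
By memorylessness the expected residual is 1/Σλ = 5.04626 months, regardless of the 6.03 already elapsed.

5.05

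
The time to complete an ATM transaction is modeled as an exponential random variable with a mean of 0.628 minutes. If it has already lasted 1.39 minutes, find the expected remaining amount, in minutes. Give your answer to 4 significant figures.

The rate is λ = 1/0.628 = 1.59236 per minute.
By memorylessness, the remaining amount past any threshold is again Exp(λ) with mean 1/λ = 0.628 minutes.

0.6280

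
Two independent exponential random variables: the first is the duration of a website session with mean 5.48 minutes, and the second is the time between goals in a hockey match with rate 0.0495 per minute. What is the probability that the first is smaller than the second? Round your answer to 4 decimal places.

0.7866

λ_1 = 1/5.48 = 0.182482, λ_2 = 0.0495.
For independent exponentials, P(the first < the second) = λ_1/(λ_1+λ_2) = 0.182482/0.231982 ≈ 0.7866.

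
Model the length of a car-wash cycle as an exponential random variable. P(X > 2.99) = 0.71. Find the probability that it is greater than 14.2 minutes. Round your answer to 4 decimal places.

e^(−λ·2.99) = 0.71 ⇒ λ = −ln(0.71)/2.99 = 0.114545.
P(X > 14.2) = e^(−0.114545·14.2) = e^(−1.6265) ≈ 0.1966.

0.1966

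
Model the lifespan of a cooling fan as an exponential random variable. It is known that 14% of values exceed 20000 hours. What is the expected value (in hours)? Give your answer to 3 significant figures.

10200

e^(−λ·20000) = 0.14 ⇒ λ = −ln(0.14)/20000 = 0.0000983056.
Mean = 1/λ = 10172.4 hours.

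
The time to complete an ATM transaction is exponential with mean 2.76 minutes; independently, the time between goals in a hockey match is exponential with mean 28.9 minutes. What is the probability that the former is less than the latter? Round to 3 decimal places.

0.913

λ_1 = 1/2.76 = 0.362319, λ_2 = 1/28.9 = 0.0346021.
For independent exponentials, P(the former < the latter) = λ_1/(λ_1+λ_2) = 0.362319/0.396921 ≈ 0.913.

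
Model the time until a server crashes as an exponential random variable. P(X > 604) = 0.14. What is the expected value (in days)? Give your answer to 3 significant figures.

307

e^(−λ·604) = 0.14 ⇒ λ = −ln(0.14)/604 = 0.00325515.
Mean = 1/λ = 307.205 days.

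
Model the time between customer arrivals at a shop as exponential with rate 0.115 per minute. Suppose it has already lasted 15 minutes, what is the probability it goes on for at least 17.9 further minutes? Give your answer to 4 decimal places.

0.1276

The exponential is memoryless, so the remaining time is again Exp(λ): the condition X > 15 is irrelevant.
P(X > 17.9) = e^(−2.0585) ≈ 0.1276.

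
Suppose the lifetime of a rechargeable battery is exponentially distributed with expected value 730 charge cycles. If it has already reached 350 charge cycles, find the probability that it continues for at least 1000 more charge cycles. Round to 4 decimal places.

The rate is λ = 1/730 = 0.00136986 per charge cycle.
By the memoryless property, P(X > 350+1000 | X > 350) = P(X > 1000).
P(X > 1000) = e^(−1.3699) ≈ 0.2541.

0.2541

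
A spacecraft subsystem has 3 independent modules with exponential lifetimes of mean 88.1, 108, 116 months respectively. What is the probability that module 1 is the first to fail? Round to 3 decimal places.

0.388

Rates: λ_i = 1/mean_i → 0.0113507, 0.00925926, 0.00862069; Σλ = 0.0292307.
P(module 1 first) = λ_1/Σλ = 0.0113507/0.0292307 ≈ 0.388.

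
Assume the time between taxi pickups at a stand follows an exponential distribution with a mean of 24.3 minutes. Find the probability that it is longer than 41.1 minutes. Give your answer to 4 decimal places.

0.1843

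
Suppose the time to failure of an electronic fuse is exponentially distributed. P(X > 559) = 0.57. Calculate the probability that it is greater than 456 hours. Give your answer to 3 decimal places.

0.632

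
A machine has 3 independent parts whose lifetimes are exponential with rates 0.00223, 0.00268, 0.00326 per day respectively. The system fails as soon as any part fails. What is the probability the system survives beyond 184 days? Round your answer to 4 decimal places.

0.2224

The time to first failure is exponential with rate Σλ = 0.00223 + 0.00268 + 0.00326 = 0.00817.
P(min > 184) = e^(−0.00817·184) = e^(−1.5033) ≈ 0.2224.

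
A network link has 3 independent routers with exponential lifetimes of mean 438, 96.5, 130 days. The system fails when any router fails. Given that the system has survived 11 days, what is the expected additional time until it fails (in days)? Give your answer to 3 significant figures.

49.2

First-failure rate Σλ = 1/438 + 1/96.5 + 1/130 = 0.0203381.
By memorylessness the expected residual is 1/Σλ = 49.1688 days, regardless of the 11 already elapsed.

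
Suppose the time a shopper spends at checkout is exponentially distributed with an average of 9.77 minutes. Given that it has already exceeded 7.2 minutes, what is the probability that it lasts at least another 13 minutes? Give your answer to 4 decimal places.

The rate is λ = 1/9.77 = 0.102354 per minute.
The exponential is memoryless, so the remaining time is again Exp(λ): the condition X > 7.2 is irrelevant.
P(X > 13) = e^(−1.3306) ≈ 0.2643.

0.2643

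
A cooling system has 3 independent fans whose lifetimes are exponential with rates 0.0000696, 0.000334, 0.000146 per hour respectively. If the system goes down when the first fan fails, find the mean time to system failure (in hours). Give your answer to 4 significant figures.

The time to first failure is exponential with rate Σλ = 0.0000696 + 0.000334 + 0.000146 = 0.0005496.
E[min] = 1/Σλ = 1/0.0005496 = 1819.51 hours.

1820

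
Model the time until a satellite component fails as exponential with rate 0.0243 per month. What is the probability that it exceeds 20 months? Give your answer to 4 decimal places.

0.6151

P(X > 20) = e^(−λ·20) = e^(−0.486) ≈ 0.6151.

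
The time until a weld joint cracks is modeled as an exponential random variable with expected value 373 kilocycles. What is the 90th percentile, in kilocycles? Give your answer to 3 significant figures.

The rate is λ = 1/373 = 0.00268097 per kilocycle.
Set 1 − e^(−λt) = 0.9, so t = −ln(0.1)/λ = 2.3026/0.00268097 ≈ 858.864 kilocycles.

859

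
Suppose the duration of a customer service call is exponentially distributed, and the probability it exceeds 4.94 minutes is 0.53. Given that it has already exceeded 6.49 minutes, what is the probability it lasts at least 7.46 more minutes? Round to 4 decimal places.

0.3834

From e^(−λ·4.94) = 0.53, λ = −ln(0.53)/4.94 = 0.128518.
Memoryless: P(X > 6.49+7.46 | X > 6.49) = P(X > 7.46) = e^(−0.128518·7.46) ≈ 0.3834.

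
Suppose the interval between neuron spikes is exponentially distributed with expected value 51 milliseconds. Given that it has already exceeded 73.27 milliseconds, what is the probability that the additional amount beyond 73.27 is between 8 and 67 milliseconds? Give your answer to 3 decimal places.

0.586

The rate is λ = 1/51 = 0.0196078 per millisecond.
Memoryless: the residual past 73.27 is again Exp(λ).
P(8 < residual < 67) = e^(−λ·8) − e^(−λ·67) = 0.85482 − 0.26882 ≈ 0.586.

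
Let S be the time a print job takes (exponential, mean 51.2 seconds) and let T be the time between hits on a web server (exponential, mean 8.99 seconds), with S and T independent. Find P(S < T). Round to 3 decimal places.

0.149

λ_1 = 1/51.2 = 0.0195312, λ_2 = 1/8.99 = 0.111235.
For independent exponentials, P(S < T) = λ_1/(λ_1+λ_2) = 0.0195312/0.130766 ≈ 0.149.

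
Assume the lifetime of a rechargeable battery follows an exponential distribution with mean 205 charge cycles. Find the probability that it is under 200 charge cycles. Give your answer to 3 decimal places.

0.623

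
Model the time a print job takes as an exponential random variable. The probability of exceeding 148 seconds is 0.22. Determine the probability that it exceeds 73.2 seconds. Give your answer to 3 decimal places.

e^(−λ·148) = 0.22 ⇒ λ = −ln(0.22)/148 = 0.0102306.
P(X > 73.2) = e^(−0.0102306·73.2) = e^(−0.74888) ≈ 0.473.

0.473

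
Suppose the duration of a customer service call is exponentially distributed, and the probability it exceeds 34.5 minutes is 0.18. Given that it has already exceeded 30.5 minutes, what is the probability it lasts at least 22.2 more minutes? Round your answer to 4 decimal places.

From e^(−λ·34.5) = 0.18, λ = −ln(0.18)/34.5 = 0.0497043.
Memoryless: P(X > 30.5+22.2 | X > 30.5) = P(X > 22.2) = e^(−0.0497043·22.2) ≈ 0.3317.

0.3317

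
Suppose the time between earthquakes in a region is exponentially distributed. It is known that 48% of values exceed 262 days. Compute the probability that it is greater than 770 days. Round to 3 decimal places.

e^(−λ·262) = 0.48 ⇒ λ = −ln(0.48)/262 = 0.00280141.
P(X > 770) = e^(−0.00280141·770) = e^(−2.1571) ≈ 0.116.

0.116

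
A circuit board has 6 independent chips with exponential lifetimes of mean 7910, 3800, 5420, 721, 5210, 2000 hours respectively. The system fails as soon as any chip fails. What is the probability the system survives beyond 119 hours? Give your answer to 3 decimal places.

0.729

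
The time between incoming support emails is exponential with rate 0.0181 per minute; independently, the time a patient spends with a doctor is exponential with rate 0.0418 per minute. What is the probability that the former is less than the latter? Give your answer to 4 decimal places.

λ_1 = 0.0181, λ_2 = 0.0418.
For independent exponentials, P(the former < the latter) = λ_1/(λ_1+λ_2) = 0.0181/0.0599 ≈ 0.3022.

0.3022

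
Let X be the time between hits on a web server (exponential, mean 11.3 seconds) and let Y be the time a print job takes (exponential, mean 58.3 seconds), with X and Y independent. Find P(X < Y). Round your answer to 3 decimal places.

0.838

λ_1 = 1/11.3 = 0.0884956, λ_2 = 1/58.3 = 0.0171527.
For independent exponentials, P(X < Y) = λ_1/(λ_1+λ_2) = 0.0884956/0.105648 ≈ 0.838.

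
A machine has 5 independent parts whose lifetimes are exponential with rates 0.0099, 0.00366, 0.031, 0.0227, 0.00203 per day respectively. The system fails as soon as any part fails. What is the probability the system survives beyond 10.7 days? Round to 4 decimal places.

The time to first failure is exponential with rate Σλ = 0.0099 + 0.00366 + 0.031 + 0.0227 + 0.00203 = 0.06929.
P(min > 10.7) = e^(−0.06929·10.7) = e^(−0.7414) ≈ 0.4764.

0.4764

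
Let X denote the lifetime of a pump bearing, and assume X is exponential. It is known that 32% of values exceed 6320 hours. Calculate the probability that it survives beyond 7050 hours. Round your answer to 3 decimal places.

e^(−λ·6320) = 0.32 ⇒ λ = −ln(0.32)/6320 = 0.00018029.
P(X > 7050) = e^(−0.00018029·7050) = e^(−1.271) ≈ 0.281.

0.281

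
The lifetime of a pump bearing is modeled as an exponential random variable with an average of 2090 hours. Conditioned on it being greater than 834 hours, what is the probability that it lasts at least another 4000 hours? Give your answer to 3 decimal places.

The rate is λ = 1/2090 = 0.000478469 per hour.
By the memoryless property, P(X > 834+4000 | X > 834) = P(X > 4000).
P(X > 4000) = e^(−1.9139) ≈ 0.148.

0.148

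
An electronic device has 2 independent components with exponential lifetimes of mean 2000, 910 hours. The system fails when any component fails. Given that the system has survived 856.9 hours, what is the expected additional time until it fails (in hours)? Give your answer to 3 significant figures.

625

First-failure rate Σλ = 1/2000 + 1/910 = 0.0015989.
By memorylessness the expected residual is 1/Σλ = 625.43 hours, regardless of the 856.9 already elapsed.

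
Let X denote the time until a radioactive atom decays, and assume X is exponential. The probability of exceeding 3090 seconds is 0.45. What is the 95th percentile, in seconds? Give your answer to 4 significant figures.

11590

e^(−λ·3090) = 0.45 ⇒ λ = −ln(0.45)/3090 = 0.000258417.
95th percentile: 1 − e^(−λt) = 0.95, t = −ln(0.05)/λ = 11592.6 seconds.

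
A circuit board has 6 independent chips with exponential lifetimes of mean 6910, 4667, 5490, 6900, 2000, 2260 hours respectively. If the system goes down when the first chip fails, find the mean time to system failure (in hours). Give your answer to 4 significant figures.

614.0

The first failure time is exponential with rate Σλ_i = 1/6910 + 1/4667 + 1/5490 + 1/6900 + 1/2000 + 1/2260 = 0.00162854 per hour.
E[min] = 1/Σλ = 1/0.00162854 = 614.046 hours.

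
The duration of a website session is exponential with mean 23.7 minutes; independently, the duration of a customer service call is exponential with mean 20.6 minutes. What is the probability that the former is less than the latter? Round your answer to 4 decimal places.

0.4650

λ_1 = 1/23.7 = 0.0421941, λ_2 = 1/20.6 = 0.0485437.
For independent exponentials, P(the former < the latter) = λ_1/(λ_1+λ_2) = 0.0421941/0.0907378 ≈ 0.4650.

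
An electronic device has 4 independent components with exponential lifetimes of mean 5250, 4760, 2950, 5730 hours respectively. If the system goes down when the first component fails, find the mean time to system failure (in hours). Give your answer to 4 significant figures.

The first failure time is exponential with rate Σλ_i = 1/5250 + 1/4760 + 1/2950 + 1/5730 = 0.000914063 per hour.
E[min] = 1/Σλ = 1/0.000914063 = 1094.02 hours.

1094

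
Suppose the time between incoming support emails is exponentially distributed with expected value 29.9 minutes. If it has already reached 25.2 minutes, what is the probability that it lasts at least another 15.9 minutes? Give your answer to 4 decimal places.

0.5876

The rate is λ = 1/29.9 = 0.0334448 per minute.
P(X > s+t | X > s) = e^(−λ(s+t))/e^(−λs) = e^(−λt), independent of s = 25.2.
P(X > 15.9) = e^(−0.53177) ≈ 0.5876.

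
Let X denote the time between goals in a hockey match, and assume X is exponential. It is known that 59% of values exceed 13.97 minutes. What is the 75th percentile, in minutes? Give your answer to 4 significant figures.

36.70

e^(−λ·13.97) = 0.59 ⇒ λ = −ln(0.59)/13.97 = 0.037769.
75th percentile: 1 − e^(−λt) = 0.75, t = −ln(0.25)/λ = 36.7046 minutes.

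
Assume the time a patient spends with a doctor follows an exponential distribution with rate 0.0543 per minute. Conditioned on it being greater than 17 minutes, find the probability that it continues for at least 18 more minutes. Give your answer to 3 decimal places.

0.376

The exponential is memoryless, so the remaining time is again Exp(λ): the condition X > 17 is irrelevant.
P(X > 18) = e^(−0.9774) ≈ 0.376.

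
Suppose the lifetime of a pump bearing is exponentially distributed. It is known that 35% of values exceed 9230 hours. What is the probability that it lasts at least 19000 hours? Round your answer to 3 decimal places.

0.115

e^(−λ·9230) = 0.35 ⇒ λ = −ln(0.35)/9230 = 0.00011374.
P(X > 19000) = e^(−0.00011374·19000) = e^(−2.1611) ≈ 0.115.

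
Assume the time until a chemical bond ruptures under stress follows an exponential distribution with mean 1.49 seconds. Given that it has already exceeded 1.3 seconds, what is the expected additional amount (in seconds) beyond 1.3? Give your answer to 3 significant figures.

1.49

The rate is λ = 1/1.49 = 0.671141 per second.
By memorylessness, the remaining amount past any threshold is again Exp(λ) with mean 1/λ = 1.49 seconds.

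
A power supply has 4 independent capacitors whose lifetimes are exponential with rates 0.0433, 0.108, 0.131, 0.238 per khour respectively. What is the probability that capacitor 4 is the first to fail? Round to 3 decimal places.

0.457

The time to first failure is exponential with rate Σλ = 0.0433 + 0.108 + 0.131 + 0.238 = 0.5203.
P(capacitor 4 first) = λ_4/Σλ = 0.238/0.5203 ≈ 0.457.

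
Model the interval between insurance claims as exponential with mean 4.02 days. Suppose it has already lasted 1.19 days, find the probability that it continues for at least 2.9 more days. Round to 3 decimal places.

0.486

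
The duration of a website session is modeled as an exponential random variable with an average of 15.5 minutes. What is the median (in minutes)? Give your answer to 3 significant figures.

10.7

The rate is λ = 1/15.5 = 0.0645161 per minute.
Set 1 − e^(−λt) = 0.5, so t = −ln(0.5)/λ = 0.69315/0.0645161 ≈ 10.7438 minutes.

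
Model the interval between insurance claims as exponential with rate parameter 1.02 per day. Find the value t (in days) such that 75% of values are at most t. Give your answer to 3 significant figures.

1.36

Set 1 − e^(−λt) = 0.75, so t = −ln(0.25)/λ = 1.3863/1.02 ≈ 1.35911 days.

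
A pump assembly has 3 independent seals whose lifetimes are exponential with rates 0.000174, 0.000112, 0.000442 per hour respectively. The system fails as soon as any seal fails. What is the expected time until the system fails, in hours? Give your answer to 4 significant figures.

1374

The time to first failure is exponential with rate Σλ = 0.000174 + 0.000112 + 0.000442 = 0.000728.
E[min] = 1/Σλ = 1/0.000728 = 1373.63 hours.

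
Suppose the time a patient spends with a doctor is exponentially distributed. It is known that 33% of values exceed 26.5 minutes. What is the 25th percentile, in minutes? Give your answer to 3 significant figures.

e^(−λ·26.5) = 0.33 ⇒ λ = −ln(0.33)/26.5 = 0.0418363.
25th percentile: 1 − e^(−λt) = 0.25, t = −ln(0.75)/λ = 6.87637 minutes.

6.88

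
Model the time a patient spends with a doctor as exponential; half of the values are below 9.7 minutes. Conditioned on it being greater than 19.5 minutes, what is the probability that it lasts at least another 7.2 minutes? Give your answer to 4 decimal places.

0.5978

For an exponential, median = ln(2)/λ, so λ = ln 2 / 9.7 = 0.0714585 per minute.
By the memoryless property, P(X > 19.5+7.2 | X > 19.5) = P(X > 7.2).
P(X > 7.2) = e^(−0.5145) ≈ 0.5978.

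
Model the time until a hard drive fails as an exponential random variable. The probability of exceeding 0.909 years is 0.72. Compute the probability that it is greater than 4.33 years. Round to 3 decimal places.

e^(−λ·0.909) = 0.72 ⇒ λ = −ln(0.72)/0.909 = 0.361391.
P(X > 4.33) = e^(−0.361391·4.33) = e^(−1.5648) ≈ 0.209.

0.209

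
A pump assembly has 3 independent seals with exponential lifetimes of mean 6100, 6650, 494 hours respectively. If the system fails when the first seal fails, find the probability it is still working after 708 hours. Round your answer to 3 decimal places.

The first failure time is exponential with rate Σλ_i = 1/6100 + 1/6650 + 1/494 = 0.0023386 per hour.
P(min > 708) = e^(−0.0023386·708) = e^(−1.6557) ≈ 0.191.

0.191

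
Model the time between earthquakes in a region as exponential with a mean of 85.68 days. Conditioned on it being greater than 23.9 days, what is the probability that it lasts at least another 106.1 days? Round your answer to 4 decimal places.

0.2899

The rate is λ = 1/85.68 = 0.0116713 per day.
By the memoryless property, P(X > 23.9+106.1 | X > 23.9) = P(X > 106.1).
P(X > 106.1) = e^(−1.2383) ≈ 0.2899.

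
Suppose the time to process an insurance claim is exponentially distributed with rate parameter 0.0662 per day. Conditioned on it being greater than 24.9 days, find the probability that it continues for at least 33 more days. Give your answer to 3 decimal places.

By the memoryless property, P(X > 24.9+33 | X > 24.9) = P(X > 33).
P(X > 33) = e^(−2.1846) ≈ 0.113.

0.113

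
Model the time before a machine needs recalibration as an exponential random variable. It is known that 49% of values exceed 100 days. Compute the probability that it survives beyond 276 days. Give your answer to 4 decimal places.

0.1396

e^(−λ·100) = 0.49 ⇒ λ = −ln(0.49)/100 = 0.0071335.
P(X > 276) = e^(−0.0071335·276) = e^(−1.9688) ≈ 0.1396.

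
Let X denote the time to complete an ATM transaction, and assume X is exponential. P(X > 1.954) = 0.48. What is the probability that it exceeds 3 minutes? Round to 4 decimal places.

0.3240

e^(−λ·1.954) = 0.48 ⇒ λ = −ln(0.48)/1.954 = 0.375624.
P(X > 3) = e^(−0.375624·3) = e^(−1.1269) ≈ 0.3240.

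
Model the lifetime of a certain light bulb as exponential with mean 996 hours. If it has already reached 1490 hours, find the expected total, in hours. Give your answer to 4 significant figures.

2486

The rate is λ = 1/996 = 0.00100402 per hour.
By memorylessness, E[X | X > 1490] = 1490 + 1/λ = 1490 + 996 = 2486 hours.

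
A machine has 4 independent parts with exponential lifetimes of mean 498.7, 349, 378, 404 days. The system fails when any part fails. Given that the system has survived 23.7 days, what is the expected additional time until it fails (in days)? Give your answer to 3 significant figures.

100

First-failure rate Σλ = 1/498.7 + 1/349 + 1/378 + 1/404 = 0.00999129.
By memorylessness the expected residual is 1/Σλ = 100.087 days, regardless of the 23.7 already elapsed.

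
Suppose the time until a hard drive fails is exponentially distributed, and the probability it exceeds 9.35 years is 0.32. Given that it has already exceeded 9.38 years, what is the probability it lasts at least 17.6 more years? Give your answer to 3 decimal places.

From e^(−λ·9.35) = 0.32, λ = −ln(0.32)/9.35 = 0.121865.
Memoryless: P(X > 9.38+17.6 | X > 9.38) = P(X > 17.6) = e^(−0.121865·17.6) ≈ 0.117.

0.117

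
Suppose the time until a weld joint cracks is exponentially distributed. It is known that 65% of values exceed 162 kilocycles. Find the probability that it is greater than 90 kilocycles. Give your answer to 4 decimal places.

e^(−λ·162) = 0.65 ⇒ λ = −ln(0.65)/162 = 0.00265915.
P(X > 90) = e^(−0.00265915·90) = e^(−0.23932) ≈ 0.7872.

0.7872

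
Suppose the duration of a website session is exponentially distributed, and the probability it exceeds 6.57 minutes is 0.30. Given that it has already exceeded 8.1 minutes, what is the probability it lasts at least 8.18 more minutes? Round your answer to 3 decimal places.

0.223

From e^(−λ·6.57) = 0.30, λ = −ln(0.30)/6.57 = 0.183253.
Memoryless: P(X > 8.1+8.18 | X > 8.1) = P(X > 8.18) = e^(−0.183253·8.18) ≈ 0.223.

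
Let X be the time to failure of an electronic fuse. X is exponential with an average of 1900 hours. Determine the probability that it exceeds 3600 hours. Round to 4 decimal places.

The rate is λ = 1/1900 = 0.000526316 per hour.
P(X > 3600) = e^(−λ·3600) = e^(−1.8947) ≈ 0.1504.

0.1504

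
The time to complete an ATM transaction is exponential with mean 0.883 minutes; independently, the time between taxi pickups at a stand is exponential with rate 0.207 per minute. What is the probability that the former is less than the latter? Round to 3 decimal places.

0.845

λ_1 = 1/0.883 = 1.1325, λ_2 = 0.207.
For independent exponentials, P(the former < the latter) = λ_1/(λ_1+λ_2) = 1.1325/1.3395 ≈ 0.845.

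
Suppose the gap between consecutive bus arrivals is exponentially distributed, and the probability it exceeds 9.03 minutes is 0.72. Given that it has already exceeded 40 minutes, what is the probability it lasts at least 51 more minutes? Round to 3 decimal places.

0.156

From e^(−λ·9.03) = 0.72, λ = −ln(0.72)/9.03 = 0.0363792.
Memoryless: P(X > 40+51 | X > 40) = P(X > 51) = e^(−0.0363792·51) ≈ 0.156.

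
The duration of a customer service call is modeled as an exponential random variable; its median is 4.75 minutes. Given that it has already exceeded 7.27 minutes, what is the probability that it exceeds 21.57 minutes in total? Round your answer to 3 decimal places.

0.124

For an exponential, median = ln(2)/λ, so λ = ln 2 / 4.75 = 0.145926 per minute.
The exponential is memoryless, so the remaining time is again Exp(λ): the condition X > 7.27 is irrelevant.
P(X > 14.3) = e^(−2.0867) ≈ 0.124.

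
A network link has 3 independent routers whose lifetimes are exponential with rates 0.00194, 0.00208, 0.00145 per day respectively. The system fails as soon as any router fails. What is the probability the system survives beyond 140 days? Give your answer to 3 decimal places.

0.465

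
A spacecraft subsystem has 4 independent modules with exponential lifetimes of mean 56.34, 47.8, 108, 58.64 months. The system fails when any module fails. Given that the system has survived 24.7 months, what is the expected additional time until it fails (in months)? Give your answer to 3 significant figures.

15.4

First-failure rate Σλ = 1/56.34 + 1/47.8 + 1/108 + 1/58.64 = 0.0649823.
By memorylessness the expected residual is 1/Σλ = 15.3888 months, regardless of the 24.7 already elapsed.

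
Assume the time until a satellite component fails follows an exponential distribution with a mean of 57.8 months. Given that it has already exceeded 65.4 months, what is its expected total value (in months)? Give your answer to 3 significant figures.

123

The rate is λ = 1/57.8 = 0.017301 per month.
By memorylessness, E[X | X > 65.4] = 65.4 + 1/λ = 65.4 + 57.8 = 123.2 months.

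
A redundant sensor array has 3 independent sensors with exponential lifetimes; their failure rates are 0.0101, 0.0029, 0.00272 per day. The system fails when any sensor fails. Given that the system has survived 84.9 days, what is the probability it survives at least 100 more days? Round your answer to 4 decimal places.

Time to first failure ~ Exp(Σλ) with Σλ = 0.01572.
By memorylessness, P(T > 84.9+100 | T > 84.9) = P(T > 100) = e^(−0.01572·100) ≈ 0.2076.

0.2076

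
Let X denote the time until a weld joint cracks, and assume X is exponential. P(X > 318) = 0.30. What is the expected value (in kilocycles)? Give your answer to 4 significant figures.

264.1

e^(−λ·318) = 0.30 ⇒ λ = −ln(0.30)/318 = 0.00378608.
Mean = 1/λ = 264.126 kilocycles.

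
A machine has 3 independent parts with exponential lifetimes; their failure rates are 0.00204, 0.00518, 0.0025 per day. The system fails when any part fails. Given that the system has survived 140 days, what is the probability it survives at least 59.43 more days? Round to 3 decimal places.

0.561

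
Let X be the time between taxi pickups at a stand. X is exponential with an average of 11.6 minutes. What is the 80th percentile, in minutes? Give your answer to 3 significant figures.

The rate is λ = 1/11.6 = 0.0862069 per minute.
Set 1 − e^(−λt) = 0.8, so t = −ln(0.2)/λ = 1.6094/0.0862069 ≈ 18.6695 minutes.

18.7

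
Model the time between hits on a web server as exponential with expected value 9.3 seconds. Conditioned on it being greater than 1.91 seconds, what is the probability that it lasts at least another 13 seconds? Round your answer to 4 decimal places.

0.2471

The rate is λ = 1/9.3 = 0.107527 per second.
By the memoryless property, P(X > 1.91+13 | X > 1.91) = P(X > 13).
P(X > 13) = e^(−1.3978) ≈ 0.2471.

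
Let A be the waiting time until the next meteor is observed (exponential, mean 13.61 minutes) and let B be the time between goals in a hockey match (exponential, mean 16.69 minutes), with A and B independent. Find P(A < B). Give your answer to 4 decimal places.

0.5508

λ_1 = 1/13.61 = 0.0734754, λ_2 = 1/16.69 = 0.0599161.
For independent exponentials, P(A < B) = λ_1/(λ_1+λ_2) = 0.0734754/0.133392 ≈ 0.5508.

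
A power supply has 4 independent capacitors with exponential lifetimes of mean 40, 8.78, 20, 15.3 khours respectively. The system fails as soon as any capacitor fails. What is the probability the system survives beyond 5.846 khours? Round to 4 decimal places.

0.2262

The first failure time is exponential with rate Σλ_i = 1/40 + 1/8.78 + 1/20 + 1/15.3 = 0.254255 per khour.
P(min > 5.846) = e^(−0.254255·5.846) = e^(−1.4864) ≈ 0.2262.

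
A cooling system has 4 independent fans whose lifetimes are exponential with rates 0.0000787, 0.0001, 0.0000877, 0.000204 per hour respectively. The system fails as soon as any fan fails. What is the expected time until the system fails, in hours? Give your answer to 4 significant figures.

The time to first failure is exponential with rate Σλ = 0.0000787 + 0.0001 + 0.0000877 + 0.000204 = 0.0004704.
E[min] = 1/Σλ = 1/0.0004704 = 2125.85 hours.

2126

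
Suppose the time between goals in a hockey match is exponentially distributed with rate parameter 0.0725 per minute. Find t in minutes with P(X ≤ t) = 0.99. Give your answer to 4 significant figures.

63.52

Set 1 − e^(−λt) = 0.99, so t = −ln(0.01)/λ = 4.6052/0.0725 ≈ 63.5196 minutes.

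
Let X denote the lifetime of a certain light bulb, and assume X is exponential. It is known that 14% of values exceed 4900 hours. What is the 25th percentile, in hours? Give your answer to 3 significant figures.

717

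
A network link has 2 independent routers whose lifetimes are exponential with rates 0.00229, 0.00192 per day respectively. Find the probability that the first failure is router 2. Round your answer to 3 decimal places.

The time to first failure is exponential with rate Σλ = 0.00229 + 0.00192 = 0.00421.
P(router 2 first) = λ_2/Σλ = 0.00192/0.00421 ≈ 0.456.

0.456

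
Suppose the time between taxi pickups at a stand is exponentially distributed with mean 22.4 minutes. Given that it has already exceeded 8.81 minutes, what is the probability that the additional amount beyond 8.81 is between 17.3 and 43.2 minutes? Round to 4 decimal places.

0.3166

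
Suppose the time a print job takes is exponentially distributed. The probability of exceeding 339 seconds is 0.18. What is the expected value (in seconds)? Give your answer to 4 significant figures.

e^(−λ·339) = 0.18 ⇒ λ = −ln(0.18)/339 = 0.0050584.
Mean = 1/λ = 197.691 seconds.

197.7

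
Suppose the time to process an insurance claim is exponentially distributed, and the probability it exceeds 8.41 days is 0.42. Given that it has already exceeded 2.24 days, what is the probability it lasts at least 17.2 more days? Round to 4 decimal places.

0.1696

From e^(−λ·8.41) = 0.42, λ = −ln(0.42)/8.41 = 0.103151.
Memoryless: P(X > 2.24+17.2 | X > 2.24) = P(X > 17.2) = e^(−0.103151·17.2) ≈ 0.1696.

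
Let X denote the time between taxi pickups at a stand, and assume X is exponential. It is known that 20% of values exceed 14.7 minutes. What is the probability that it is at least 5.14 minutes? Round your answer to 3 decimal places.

0.570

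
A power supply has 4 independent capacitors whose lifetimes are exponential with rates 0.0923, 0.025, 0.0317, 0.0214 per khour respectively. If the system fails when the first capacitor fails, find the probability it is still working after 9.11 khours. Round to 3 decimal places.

The time to first failure is exponential with rate Σλ = 0.0923 + 0.025 + 0.0317 + 0.0214 = 0.1704.
P(min > 9.11) = e^(−0.1704·9.11) = e^(−1.5523) ≈ 0.212.

0.212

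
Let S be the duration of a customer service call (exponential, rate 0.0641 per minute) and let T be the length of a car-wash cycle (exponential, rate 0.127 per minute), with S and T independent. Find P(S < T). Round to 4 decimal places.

λ_1 = 0.0641, λ_2 = 0.127.
For independent exponentials, P(S < T) = λ_1/(λ_1+λ_2) = 0.0641/0.1911 ≈ 0.3354.

0.3354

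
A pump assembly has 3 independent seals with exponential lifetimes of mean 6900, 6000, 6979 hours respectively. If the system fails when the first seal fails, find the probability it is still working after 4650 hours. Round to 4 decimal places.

0.1206

The first failure time is exponential with rate Σλ_i = 1/6900 + 1/6000 + 1/6979 = 0.000454881 per hour.
P(min > 4650) = e^(−0.000454881·4650) = e^(−2.1152) ≈ 0.1206.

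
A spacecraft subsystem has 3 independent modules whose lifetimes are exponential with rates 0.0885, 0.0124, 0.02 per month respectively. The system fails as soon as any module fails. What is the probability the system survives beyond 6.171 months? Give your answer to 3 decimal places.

0.474

The time to first failure is exponential with rate Σλ = 0.0885 + 0.0124 + 0.02 = 0.1209.
P(min > 6.171) = e^(−0.1209·6.171) = e^(−0.74607) ≈ 0.474.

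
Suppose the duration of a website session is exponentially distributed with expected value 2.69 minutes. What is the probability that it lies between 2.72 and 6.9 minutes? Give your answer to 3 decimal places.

0.287

The rate is λ = 1/2.69 = 0.371747 per minute.
P(2.72 < X < 6.9) = e^(−λ·2.72) − e^(−λ·6.9) = 0.36380 − 0.07691 ≈ 0.287.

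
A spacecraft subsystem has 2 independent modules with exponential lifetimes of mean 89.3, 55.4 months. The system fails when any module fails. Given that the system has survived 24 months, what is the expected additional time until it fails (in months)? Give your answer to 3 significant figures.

First-failure rate Σλ = 1/89.3 + 1/55.4 = 0.0292487.
By memorylessness the expected residual is 1/Σλ = 34.1895 months, regardless of the 24 already elapsed.

34.2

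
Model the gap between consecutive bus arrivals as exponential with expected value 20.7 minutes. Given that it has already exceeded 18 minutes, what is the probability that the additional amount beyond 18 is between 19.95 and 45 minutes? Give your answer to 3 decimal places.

0.268

The rate is λ = 1/20.7 = 0.0483092 per minute.
Memoryless: the residual past 18 is again Exp(λ).
P(19.95 < residual < 45) = e^(−λ·19.95) − e^(−λ·45) = 0.38145 − 0.11373 ≈ 0.268.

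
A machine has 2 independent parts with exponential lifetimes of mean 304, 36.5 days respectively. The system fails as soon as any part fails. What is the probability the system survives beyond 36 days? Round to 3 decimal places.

The first failure time is exponential with rate Σλ_i = 1/304 + 1/36.5 = 0.0306867 per day.
P(min > 36) = e^(−0.0306867·36) = e^(−1.1047) ≈ 0.331.

0.331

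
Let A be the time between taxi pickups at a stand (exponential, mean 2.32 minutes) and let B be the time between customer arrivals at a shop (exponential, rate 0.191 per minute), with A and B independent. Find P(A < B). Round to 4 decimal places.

λ_1 = 1/2.32 = 0.431034, λ_2 = 0.191.
For independent exponentials, P(A < B) = λ_1/(λ_1+λ_2) = 0.431034/0.622034 ≈ 0.6929.

0.6929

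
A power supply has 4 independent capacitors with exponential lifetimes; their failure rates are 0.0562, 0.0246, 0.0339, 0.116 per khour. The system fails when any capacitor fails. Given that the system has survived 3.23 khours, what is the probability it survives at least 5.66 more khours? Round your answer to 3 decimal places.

0.271

Time to first failure ~ Exp(Σλ) with Σλ = 0.2307.
By memorylessness, P(T > 3.23+5.66 | T > 3.23) = P(T > 5.66) = e^(−0.2307·5.66) ≈ 0.271.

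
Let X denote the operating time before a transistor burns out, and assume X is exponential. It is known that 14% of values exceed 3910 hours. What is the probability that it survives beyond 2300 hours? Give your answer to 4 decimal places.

e^(−λ·3910) = 0.14 ⇒ λ = −ln(0.14)/3910 = 0.000502842.
P(X > 2300) = e^(−0.000502842·2300) = e^(−1.1565) ≈ 0.3146.

0.3146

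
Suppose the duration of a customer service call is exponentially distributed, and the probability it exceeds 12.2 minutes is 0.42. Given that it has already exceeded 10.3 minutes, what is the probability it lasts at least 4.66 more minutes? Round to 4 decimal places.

0.7179

From e^(−λ·12.2) = 0.42, λ = −ln(0.42)/12.2 = 0.0711066.
Memoryless: P(X > 10.3+4.66 | X > 10.3) = P(X > 4.66) = e^(−0.0711066·4.66) ≈ 0.7179.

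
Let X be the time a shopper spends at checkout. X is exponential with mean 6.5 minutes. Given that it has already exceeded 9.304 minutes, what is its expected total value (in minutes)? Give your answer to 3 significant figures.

The rate is λ = 1/6.5 = 0.153846 per minute.
By memorylessness, E[X | X > 9.304] = 9.304 + 1/λ = 9.304 + 6.5 = 15.804 minutes.

15.8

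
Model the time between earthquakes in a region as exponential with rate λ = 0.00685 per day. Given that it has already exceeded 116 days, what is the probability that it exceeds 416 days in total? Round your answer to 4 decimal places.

0.1281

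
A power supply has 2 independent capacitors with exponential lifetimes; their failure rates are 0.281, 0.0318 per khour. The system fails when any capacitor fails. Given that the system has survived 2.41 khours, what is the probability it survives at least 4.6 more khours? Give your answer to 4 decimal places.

Time to first failure ~ Exp(Σλ) with Σλ = 0.3128.
By memorylessness, P(T > 2.41+4.6 | T > 2.41) = P(T > 4.6) = e^(−0.3128·4.6) ≈ 0.2372.

0.2372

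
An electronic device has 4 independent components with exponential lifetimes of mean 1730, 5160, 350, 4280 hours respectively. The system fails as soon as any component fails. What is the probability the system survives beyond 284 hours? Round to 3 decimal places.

0.334

The first failure time is exponential with rate Σλ_i = 1/1730 + 1/5160 + 1/350 + 1/4280 = 0.00386262 per hour.
P(min > 284) = e^(−0.00386262·284) = e^(−1.097) ≈ 0.334.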